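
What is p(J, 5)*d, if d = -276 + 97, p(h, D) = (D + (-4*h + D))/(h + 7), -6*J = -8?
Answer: -2506/25 ≈ -100.24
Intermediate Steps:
J = 4/3 (J = -⅙*(-8) = 4/3 ≈ 1.3333)
p(h, D) = (-4*h + 2*D)/(7 + h) (p(h, D) = (D + (D - 4*h))/(7 + h) = (-4*h + 2*D)/(7 + h))
d = -179
p(J, 5)*d = (2*(5 - 2*4/3)/(7 + 4/3))*(-179) = (2*(5 - 8/3)/(25/3))*(-179) = (2*(3/25)*(7/3))*(-179) = (14/25)*(-179) = -2506/25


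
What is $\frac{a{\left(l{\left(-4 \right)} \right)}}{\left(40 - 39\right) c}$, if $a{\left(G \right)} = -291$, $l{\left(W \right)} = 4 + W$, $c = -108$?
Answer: $\frac{97}{36} \approx 2.6944$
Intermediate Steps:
$\frac{a{\left(l{\left(-4 \right)} \right)}}{\left(40 - 39\right) c} = - \frac{291}{\left(40 - 39\right) \left(-108\right)} = - \frac{291}{1 \left(-108\right)} = - \frac{291}{-108} = \left(-291\right) \left(- \frac{1}{108}\right) = \frac{97}{36}$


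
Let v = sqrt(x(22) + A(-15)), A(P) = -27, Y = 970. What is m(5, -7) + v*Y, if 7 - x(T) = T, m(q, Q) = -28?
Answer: -28 + 970*I*sqrt(42) ≈ -28.0 + 6286.3*I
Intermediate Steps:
x(T) = 7 - T
v = I*sqrt(42) (v = sqrt((7 - 1*22) - 27) = sqrt((7 - 22) - 27) = sqrt(-15 - 27) = sqrt(-42) = I*sqrt(42) ≈ 6.4807*I)
m(5, -7) + v*Y = -28 + (I*sqrt(42))*970 = -28 + 970*I*sqrt(42)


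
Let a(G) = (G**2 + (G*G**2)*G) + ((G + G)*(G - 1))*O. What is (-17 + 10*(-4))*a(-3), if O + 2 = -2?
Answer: 342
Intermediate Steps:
O = -4 (O = -2 - 2 = -4)
a(G) = G**2 + G**4 - 8*G*(-1 + G) (a(G) = (G**2 + (G*G**2)*G) + ((G + G)*(G - 1))*(-4) = (G**2 + G**3*G) + ((2*G)*(-1 + G))*(-4) = (G**2 + G**4) + (2*G*(-1 + G))*(-4) = (G**2 + G**4) - 8*G*(-1 + G) = G**2 + G**4 - 8*G*(-1 + G))
(-17 + 10*(-4))*a(-3) = (-17 + 10*(-4))*(-3*(8 + (-3)**3 - 7*(-3))) = (-17 - 40)*(-3*(8 - 27 + 21)) = -(-171)*2 = -57*(-6) = 342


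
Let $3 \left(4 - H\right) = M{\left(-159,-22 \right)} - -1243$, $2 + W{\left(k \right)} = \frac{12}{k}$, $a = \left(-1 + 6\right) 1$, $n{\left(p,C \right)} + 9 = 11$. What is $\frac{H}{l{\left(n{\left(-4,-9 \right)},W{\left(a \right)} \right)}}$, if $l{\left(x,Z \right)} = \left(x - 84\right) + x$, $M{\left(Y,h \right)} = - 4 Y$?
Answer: $\frac{1867}{240} \approx 7.7792$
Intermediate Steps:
$n{\left(p,C \right)} = 2$ ($n{\left(p,C \right)} = -9 + 11 = 2$)
$a = 5$ ($a = 5 \cdot 1 = 5$)
$W{\left(k \right)} = -2 + \frac{12}{k}$
$l{\left(x,Z \right)} = -84 + 2 x$ ($l{\left(x,Z \right)} = \left(-84 + x\right) + x = -84 + 2 x$)
$H = - \frac{1867}{3}$ ($H = 4 - \frac{\left(-4\right) \left(-159\right) - -1243}{3} = 4 - \frac{636 + 1243}{3} = 4 - \frac{1879}{3} = - \frac{1867}{3} \approx -622.33$)
$\frac{H}{l{\left(n{\left(-4,-9 \right)},W{\left(a \right)} \right)}} = - \frac{1867}{3 \left(-84 + 2 \cdot 2\right)} = - \frac{1867}{3 \left(-84 + 4\right)} = - \frac{1867}{3 \left(-80\right)} = \left(- \frac{1867}{3}\right) \left(- \frac{1}{80}\right) = \frac{1867}{240}$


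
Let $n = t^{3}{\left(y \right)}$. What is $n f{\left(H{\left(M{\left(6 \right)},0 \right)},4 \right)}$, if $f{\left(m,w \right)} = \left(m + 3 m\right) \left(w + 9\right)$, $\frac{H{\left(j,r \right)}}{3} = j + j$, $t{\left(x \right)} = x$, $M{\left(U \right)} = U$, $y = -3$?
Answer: $-50544$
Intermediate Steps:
$H{\left(j,r \right)} = 6 j$ ($H{\left(j,r \right)} = 3 \left(j + j\right) = 3 \cdot 2 j = 6 j$)
$f{\left(m,w \right)} = 4 m \left(9 + w\right)$
$n = -27$ ($n = \left(-3\right)^{3} = -27$)
$n f{\left(H{\left(M{\left(6 \right)},0 \right)},4 \right)} = - 27 \cdot 4 \cdot 6 \cdot 6 \left(9 + 4\right) = - 27 \cdot 4 \cdot 36 \cdot 13 = \left(-27\right) 1872 = -50544$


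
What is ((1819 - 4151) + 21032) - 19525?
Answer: -825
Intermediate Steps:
((1819 - 4151) + 21032) - 19525 = (-2332 + 21032) - 19525 = 18700 - 19525 = -825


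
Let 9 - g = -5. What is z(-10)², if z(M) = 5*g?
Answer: 4900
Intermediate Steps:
g = 14 (g = 9 - 1*(-5) = 9 + 5 = 14)
z(M) = 70 (z(M) = 5*14 = 70)
z(-10)² = 70² = 4900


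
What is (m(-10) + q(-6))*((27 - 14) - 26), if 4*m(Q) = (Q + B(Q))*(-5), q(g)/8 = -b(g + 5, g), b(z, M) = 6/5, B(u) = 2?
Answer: -26/5 ≈ -5.2000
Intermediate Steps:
b(z, M) = 6/5 (b(z, M) = 6*(⅕) = 6/5)
q(g) = -48/5 (q(g) = 8*(-1*6/5) = 8*(-6/5) = -48/5)
m(Q) = -5/2 - 5*Q/4 (m(Q) = ((Q + 2)*(-5))/4 = ((2 + Q)*(-5))/4 = (-10 - 5*Q)/4 = -5/2 - 5*Q/4)
(m(-10) + q(-6))*((27 - 14) - 26) = ((-5/2 - 5/4*(-10)) - 48/5)*((27 - 14) - 26) = ((-5/2 + 25/2) - 48/5)*(13 - 26) = (10 - 48/5)*(-13) = (⅖)*(-13) = -26/5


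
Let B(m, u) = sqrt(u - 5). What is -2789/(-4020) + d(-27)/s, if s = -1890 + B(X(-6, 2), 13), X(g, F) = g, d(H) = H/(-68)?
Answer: 84656156423/122058383640 - 27*sqrt(2)/121451128 ≈ 0.69357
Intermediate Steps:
d(H) = -H/68 (d(H) = H*(-1/68) = -H/68)
B(m, u) = sqrt(-5 + u)
s = -1890 + 2*sqrt(2) (s = -1890 + sqrt(-5 + 13) = -1890 + sqrt(8) = -1890 + 2*sqrt(2) ≈ -1887.2)
-2789/(-4020) + d(-27)/s = -2789/(-4020) + (-1/68*(-27))/(-1890 + 2*sqrt(2)) = -2789*(-1/4020) + 27/(68*(-1890 + 2*sqrt(2))) = 2789/4020 + 27/(68*(-1890 + 2*sqrt(2)))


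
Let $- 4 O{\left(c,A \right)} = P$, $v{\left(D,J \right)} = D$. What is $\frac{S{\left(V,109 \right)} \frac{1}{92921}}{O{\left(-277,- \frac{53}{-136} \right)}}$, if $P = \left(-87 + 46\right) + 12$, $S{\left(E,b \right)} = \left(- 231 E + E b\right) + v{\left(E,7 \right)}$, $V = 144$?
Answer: $- \frac{69696}{2694709} \approx -0.025864$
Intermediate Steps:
$S{\left(E,b \right)} = - 230 E + E b$ ($S{\left(E,b \right)} = \left(- 231 E + E b\right) + E = - 230 E + E b$)
$P = -29$ ($P = -41 + 12 = -29$)
$O{\left(c,A \right)} = \frac{29}{4}$ ($O{\left(c,A \right)} = \left(- \frac{1}{4}\right) \left(-29\right) = \frac{29}{4}$)
$\frac{S{\left(V,109 \right)} \frac{1}{92921}}{O{\left(-277,- \frac{53}{-136} \right)}} = \frac{144 \left(-230 + 109\right) \frac{1}{92921}}{\frac{29}{4}} = 144 \left(-121\right) \frac{1}{92921} \cdot \frac{4}{29} = \left(-17424\right) \frac{1}{92921} \cdot \frac{4}{29} = \left(- \frac{17424}{92921}\right) \frac{4}{29} = - \frac{69696}{2694709}$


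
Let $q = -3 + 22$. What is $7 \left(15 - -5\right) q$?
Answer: $2660$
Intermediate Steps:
$q = 19$
$7 \left(15 - -5\right) q = 7 \left(15 - -5\right) 19 = 7 \left(15 + 5\right) 19 = 7 \cdot 20 \cdot 19 = 140 \cdot 19 = 2660$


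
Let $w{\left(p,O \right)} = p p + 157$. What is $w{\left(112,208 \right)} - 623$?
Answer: $12078$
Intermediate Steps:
$w{\left(p,O \right)} = 157 + p^{2}$ ($w{\left(p,O \right)} = p^{2} + 157 = 157 + p^{2}$)
$w{\left(112,208 \right)} - 623 = \left(157 + 112^{2}\right) - 623 = \left(157 + 12544\right) - 623 = 12701 - 623 = 12078$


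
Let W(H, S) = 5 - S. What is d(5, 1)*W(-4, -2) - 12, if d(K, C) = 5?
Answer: 23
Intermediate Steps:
d(5, 1)*W(-4, -2) - 12 = 5*(5 - 1*(-2)) - 12 = 5*(5 + 2) - 12 = 5*7 - 12 = 35 - 12 = 23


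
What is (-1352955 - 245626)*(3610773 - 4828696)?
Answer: 1946948567263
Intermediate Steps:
(-1352955 - 245626)*(3610773 - 4828696) = -1598581*(-1217923) = 1946948567263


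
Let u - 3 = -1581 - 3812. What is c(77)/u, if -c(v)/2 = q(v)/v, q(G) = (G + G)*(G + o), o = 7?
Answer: 24/385 ≈ 0.062338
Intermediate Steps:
q(G) = 2*G*(7 + G) (q(G) = (G + G)*(G + 7) = (2*G)*(7 + G) = 2*G*(7 + G))
c(v) = -28 - 4*v (c(v) = -2*2*v*(7 + v)/v = -2*(14 + 2*v) = -28 - 4*v)
u = -5390 (u = 3 + (-1581 - 3812) = 3 - 5393 = -5390)
c(77)/u = (-28 - 4*77)/(-5390) = (-28 - 308)*(-1/5390) = -336*(-1/5390) = 24/385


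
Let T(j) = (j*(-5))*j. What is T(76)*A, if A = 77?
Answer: -2223760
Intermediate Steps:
T(j) = -5*j² (T(j) = (-5*j)*j = -5*j²)
T(76)*A = -5*76²*77 = -5*5776*77 = -28880*77 = -2223760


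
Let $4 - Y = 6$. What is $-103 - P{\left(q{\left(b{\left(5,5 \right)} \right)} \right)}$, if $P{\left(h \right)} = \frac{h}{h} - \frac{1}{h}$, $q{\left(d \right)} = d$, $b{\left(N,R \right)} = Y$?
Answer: $- \frac{209}{2} \approx -104.5$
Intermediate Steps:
$Y = -2$ ($Y = 4 - 6 = -2$)
$b{\left(N,R \right)} = -2$
$P{\left(h \right)} = 1 - \frac{1}{h}$
$-103 - P{\left(q{\left(b{\left(5,5 \right)} \right)} \right)} = -103 - \frac{-1 - 2}{-2} = -103 - \left(- \frac{1}{2}\right) \left(-3\right) = -103 - \frac{3}{2} = - \frac{209}{2}$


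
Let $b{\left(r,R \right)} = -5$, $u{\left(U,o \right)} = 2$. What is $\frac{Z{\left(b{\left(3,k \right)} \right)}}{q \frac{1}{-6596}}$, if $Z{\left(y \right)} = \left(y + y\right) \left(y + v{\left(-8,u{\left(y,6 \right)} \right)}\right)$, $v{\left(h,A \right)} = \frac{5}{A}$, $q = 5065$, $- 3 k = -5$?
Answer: $- \frac{32980}{1013} \approx -32.557$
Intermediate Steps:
$k = \frac{5}{3}$ ($k = \left(- \frac{1}{3}\right) \left(-5\right) = \frac{5}{3} \approx 1.6667$)
$Z{\left(y \right)} = 2 y \left(\frac{5}{2} + y\right)$ ($Z{\left(y \right)} = \left(y + y\right) \left(y + \frac{5}{2}\right) = 2 y \left(y + 5 \cdot \frac{1}{2}\right) = 2 y \left(y + \frac{5}{2}\right) = 2 y \left(\frac{5}{2} + y\right)$)
$\frac{Z{\left(b{\left(3,k \right)} \right)}}{q \frac{1}{-6596}} = \frac{\left(-5\right) \left(5 + 2 \left(-5\right)\right)}{5065 \frac{1}{-6596}} = \frac{\left(-5\right) \left(5 - 10\right)}{5065 \left(- \frac{1}{6596}\right)} = \frac{\left(-5\right) \left(-5\right)}{- \frac{5065}{6596}} = 25 \left(- \frac{6596}{5065}\right) = - \frac{32980}{1013}$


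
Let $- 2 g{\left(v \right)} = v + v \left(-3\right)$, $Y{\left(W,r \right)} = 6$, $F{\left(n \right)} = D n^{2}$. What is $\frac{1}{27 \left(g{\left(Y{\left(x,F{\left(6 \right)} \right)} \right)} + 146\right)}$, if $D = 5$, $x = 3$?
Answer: $\frac{1}{4104} \approx 0.00024366$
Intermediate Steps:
$F{\left(n \right)} = 5 n^{2}$
$g{\left(v \right)} = v$ ($g{\left(v \right)} = - \frac{v + v \left(-3\right)}{2} = - \frac{v - 3 v}{2} = - \frac{\left(-2\right) v}{2} = v$)
$\frac{1}{27 \left(g{\left(Y{\left(x,F{\left(6 \right)} \right)} \right)} + 146\right)} = \frac{1}{27 \left(6 + 146\right)} = \frac{1}{27 \cdot 152} = \frac{1}{4104}$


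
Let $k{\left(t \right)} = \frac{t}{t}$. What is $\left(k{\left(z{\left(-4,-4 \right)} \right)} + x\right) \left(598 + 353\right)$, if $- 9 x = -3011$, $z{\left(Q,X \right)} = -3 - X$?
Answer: $\frac{957340}{3} \approx 3.1911 \cdot 10^{5}$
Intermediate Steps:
$x = \frac{3011}{9}$ ($x = \left(- \frac{1}{9}\right) \left(-3011\right) = \frac{3011}{9} \approx 334.56$)
$k{\left(t \right)} = 1$
$\left(k{\left(z{\left(-4,-4 \right)} \right)} + x\right) \left(598 + 353\right) = \left(1 + \frac{3011}{9}\right) \left(598 + 353\right) = \frac{3020}{9} \cdot 951 = \frac{957340}{3}$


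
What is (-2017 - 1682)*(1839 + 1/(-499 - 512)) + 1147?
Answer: -2292041585/337 ≈ -6.8013e+6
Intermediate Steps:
(-2017 - 1682)*(1839 + 1/(-499 - 512)) + 1147 = -3699*(1839 + 1/(-1011)) + 1147 = -3699*(1839 - 1/1011) + 1147 = -3699*1859228/1011 + 1147 = -2292428124/337 + 1147 = -2292041585/337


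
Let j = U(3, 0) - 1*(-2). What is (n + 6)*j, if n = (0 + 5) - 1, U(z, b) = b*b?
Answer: 20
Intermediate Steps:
U(z, b) = b²
n = 4 (n = 5 - 1 = 4)
j = 2 (j = 0² - 1*(-2) = 0 + 2 = 2)
(n + 6)*j = (4 + 6)*2 = 10*2 = 20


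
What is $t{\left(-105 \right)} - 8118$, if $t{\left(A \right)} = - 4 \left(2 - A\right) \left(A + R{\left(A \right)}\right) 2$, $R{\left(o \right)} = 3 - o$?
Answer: $-10686$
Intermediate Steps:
$t{\left(A \right)} = -48 + 24 A$ ($t{\left(A \right)} = - 4 \left(2 - A\right) \left(A - \left(-3 + A\right)\right) 2 = - 4 \left(2 - A\right) 3 \cdot 2 = - 4 \left(6 - 3 A\right) 2 = \left(-24 + 12 A\right) 2 = -48 + 24 A$)
$t{\left(-105 \right)} - 8118 = \left(-48 + 24 \left(-105\right)\right) - 8118 = \left(-48 - 2520\right) - 8118 = -2568 - 8118 = -10686$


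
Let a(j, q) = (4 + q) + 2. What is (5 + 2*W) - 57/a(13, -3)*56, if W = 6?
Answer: -1047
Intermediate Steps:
a(j, q) = 6 + q
(5 + 2*W) - 57/a(13, -3)*56 = (5 + 2*6) - 57/(6 - 3)*56 = (5 + 12) - 57/3*56 = 17 - 57*⅓*56 = 17 - 19*56 = 17 - 1064 = -1047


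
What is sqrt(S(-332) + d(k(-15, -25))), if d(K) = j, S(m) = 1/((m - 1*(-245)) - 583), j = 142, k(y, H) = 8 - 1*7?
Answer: 93*sqrt(7370)/670 ≈ 11.916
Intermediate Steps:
k(y, H) = 1 (k(y, H) = 8 - 7 = 1)
S(m) = 1/(-338 + m) (S(m) = 1/((m + 245) - 583) = 1/((245 + m) - 583) = 1/(-338 + m))
d(K) = 142
sqrt(S(-332) + d(k(-15, -25))) = sqrt(1/(-338 - 332) + 142) = sqrt(1/(-670) + 142) = sqrt(-1/670 + 142) = sqrt(95139/670) = 93*sqrt(7370)/670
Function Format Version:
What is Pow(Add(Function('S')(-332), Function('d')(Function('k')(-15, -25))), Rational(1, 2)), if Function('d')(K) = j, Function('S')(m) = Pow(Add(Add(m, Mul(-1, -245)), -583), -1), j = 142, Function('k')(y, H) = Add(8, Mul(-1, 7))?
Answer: Mul(Rational(93, 670), Pow(7370, Rational(1, 2))) ≈ 11.916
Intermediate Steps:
Function('k')(y, H) = 1 (Function('k')(y, H) = Add(8, -7) = 1)
Function('S')(m) = Pow(Add(-338, m), -1) (Function('S')(m) = Pow(Add(Add(m, 245), -583), -1) = Pow(Add(Add(245, m), -583), -1) = Pow(Add(-338, m), -1))
Function('d')(K) = 142
Pow(Add(Function('S')(-332), Function('d')(Function('k')(-15, -25))), Rational(1, 2)) = Pow(Add(Pow(Add(-338, -332), -1), 142), Rational(1, 2)) = Pow(Add(Pow(-670, -1), 142), Rational(1, 2)) = Pow(Add(Rational(-1, 670), 142), Rational(1, 2)) = Pow(Rational(95139, 670), Rational(1, 2)) = Mul(Rational(93, 670), Pow(7370, Rational(1, 2)))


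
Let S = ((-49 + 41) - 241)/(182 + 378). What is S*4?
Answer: -249/140 ≈ -1.7786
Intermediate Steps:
S = -249/560 (S = (-8 - 241)/560 = -249*1/560 = -249/560 ≈ -0.44464)
S*4 = -249/560*4 = -249/140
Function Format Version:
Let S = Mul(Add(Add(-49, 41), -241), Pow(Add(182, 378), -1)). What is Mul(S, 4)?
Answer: Rational(-249, 140) ≈ -1.7786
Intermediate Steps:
S = Rational(-249, 560) (S = Mul(Add(-8, -241), Pow(560, -1)) = Mul(-249, Rational(1, 560)) = Rational(-249, 560) ≈ -0.44464)
Mul(S, 4) = Mul(Rational(-249, 560), 4) = Rational(-249, 140)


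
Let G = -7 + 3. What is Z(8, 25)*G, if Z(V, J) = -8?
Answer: 32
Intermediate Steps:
G = -4
Z(8, 25)*G = -8*(-4) = 32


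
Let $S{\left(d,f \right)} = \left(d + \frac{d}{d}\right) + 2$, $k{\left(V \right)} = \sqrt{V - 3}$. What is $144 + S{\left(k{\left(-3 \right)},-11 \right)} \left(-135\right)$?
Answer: $-261 - 135 i \sqrt{6} \approx -261.0 - 330.68 i$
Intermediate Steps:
$k{\left(V \right)} = \sqrt{-3 + V}$
$S{\left(d,f \right)} = 3 + d$ ($S{\left(d,f \right)} = \left(d + 1\right) + 2 = \left(1 + d\right) + 2 = 3 + d$)
$144 + S{\left(k{\left(-3 \right)},-11 \right)} \left(-135\right) = 144 + \left(3 + \sqrt{-3 - 3}\right) \left(-135\right) = 144 + \left(3 + \sqrt{-6}\right) \left(-135\right) = 144 + \left(3 + i \sqrt{6}\right) \left(-135\right) = 144 - \left(405 + 135 i \sqrt{6}\right) = -261 - 135 i \sqrt{6}$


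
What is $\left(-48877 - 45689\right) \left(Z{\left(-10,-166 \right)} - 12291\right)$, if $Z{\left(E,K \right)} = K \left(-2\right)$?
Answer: $1130914794$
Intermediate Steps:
$Z{\left(E,K \right)} = - 2 K$
$\left(-48877 - 45689\right) \left(Z{\left(-10,-166 \right)} - 12291\right) = \left(-48877 - 45689\right) \left(\left(-2\right) \left(-166\right) - 12291\right) = - 94566 \left(332 - 12291\right) = \left(-94566\right) \left(-11959\right) = 1130914794$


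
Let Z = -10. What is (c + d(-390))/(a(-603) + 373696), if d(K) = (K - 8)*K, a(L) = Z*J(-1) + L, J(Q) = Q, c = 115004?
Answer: 270224/373103 ≈ 0.72426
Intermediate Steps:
a(L) = 10 + L (a(L) = -10*(-1) + L = 10 + L)
d(K) = K*(-8 + K) (d(K) = (-8 + K)*K = K*(-8 + K))
(c + d(-390))/(a(-603) + 373696) = (115004 - 390*(-8 - 390))/((10 - 603) + 373696) = (115004 - 390*(-398))/(-593 + 373696) = (115004 + 155220)/373103 = 270224*(1/373103) = 270224/373103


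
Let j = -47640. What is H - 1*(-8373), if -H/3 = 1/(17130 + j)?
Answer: 85153411/10170 ≈ 8373.0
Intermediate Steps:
H = 1/10170 (H = -3/(17130 - 47640) = -3/(-30510) = -3*(-1/30510) = 1/10170 ≈ 9.8328e-5)
H - 1*(-8373) = 1/10170 - 1*(-8373) = 1/10170 + 8373 = 85153411/10170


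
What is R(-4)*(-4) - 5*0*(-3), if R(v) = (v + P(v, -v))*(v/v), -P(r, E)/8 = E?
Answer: 144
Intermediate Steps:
P(r, E) = -8*E
R(v) = 9*v (R(v) = (v - (-8)*v)*(v/v) = (v + 8*v)*1 = (9*v)*1 = 9*v)
R(-4)*(-4) - 5*0*(-3) = (9*(-4))*(-4) - 5*0*(-3) = -36*(-4) + 0*(-3) = 144 + 0 = 144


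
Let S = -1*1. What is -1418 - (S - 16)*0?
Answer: -1418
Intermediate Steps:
S = -1
-1418 - (S - 16)*0 = -1418 - (-1 - 16)*0 = -1418 - (-17)*0 = -1418 - 1*0 = -1418 + 0 = -1418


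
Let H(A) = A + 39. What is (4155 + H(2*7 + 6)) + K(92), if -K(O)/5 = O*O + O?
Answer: -38566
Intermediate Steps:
K(O) = -5*O - 5*O² (K(O) = -5*(O*O + O) = -5*(O² + O) = -5*(O + O²) = -5*O - 5*O²)
H(A) = 39 + A
(4155 + H(2*7 + 6)) + K(92) = (4155 + (39 + (2*7 + 6))) - 5*92*(1 + 92) = (4155 + (39 + (14 + 6))) - 5*92*93 = (4155 + (39 + 20)) - 42780 = (4155 + 59) - 42780 = 4214 - 42780 = -38566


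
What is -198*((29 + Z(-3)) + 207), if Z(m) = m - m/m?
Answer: -45936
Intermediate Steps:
Z(m) = -1 + m (Z(m) = m - 1*1 = m - 1 = -1 + m)
-198*((29 + Z(-3)) + 207) = -198*((29 + (-1 - 3)) + 207) = -198*((29 - 4) + 207) = -198*(25 + 207) = -198*232 = -45936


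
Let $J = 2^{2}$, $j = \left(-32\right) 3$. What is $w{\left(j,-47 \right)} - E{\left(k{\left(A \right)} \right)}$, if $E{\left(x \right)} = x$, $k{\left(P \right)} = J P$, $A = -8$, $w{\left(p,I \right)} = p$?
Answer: $-64$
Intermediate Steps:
$j = -96$
$J = 4$
$k{\left(P \right)} = 4 P$
$w{\left(j,-47 \right)} - E{\left(k{\left(A \right)} \right)} = -96 - 4 \left(-8\right) = -96 - -32 = -96 + 32 = -64$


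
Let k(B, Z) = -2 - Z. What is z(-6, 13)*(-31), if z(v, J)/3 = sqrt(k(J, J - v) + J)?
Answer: -186*I*sqrt(2) ≈ -263.04*I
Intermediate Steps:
z(v, J) = 3*sqrt(-2 + v) (z(v, J) = 3*sqrt((-2 - (J - v)) + J) = 3*sqrt((-2 + (v - J)) + J) = 3*sqrt((-2 + v - J) + J) = 3*sqrt(-2 + v))
z(-6, 13)*(-31) = (3*sqrt(-2 - 6))*(-31) = (3*sqrt(-8))*(-31) = (3*(2*I*sqrt(2)))*(-31) = (6*I*sqrt(2))*(-31) = -186*I*sqrt(2)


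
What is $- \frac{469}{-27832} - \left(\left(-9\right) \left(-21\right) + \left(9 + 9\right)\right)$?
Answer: $- \frac{822965}{3976} \approx -206.98$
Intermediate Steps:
$- \frac{469}{-27832} - \left(\left(-9\right) \left(-21\right) + \left(9 + 9\right)\right) = \left(-469\right) \left(- \frac{1}{27832}\right) - \left(189 + 18\right) = \frac{67}{3976} - 207 = - \frac{822965}{3976}$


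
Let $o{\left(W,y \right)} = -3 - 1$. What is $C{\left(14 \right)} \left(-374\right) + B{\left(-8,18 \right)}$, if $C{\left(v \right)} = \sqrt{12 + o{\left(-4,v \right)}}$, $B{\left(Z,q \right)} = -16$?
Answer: $-16 - 748 \sqrt{2} \approx -1073.8$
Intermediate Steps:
$o{\left(W,y \right)} = -4$
$C{\left(v \right)} = 2 \sqrt{2}$ ($C{\left(v \right)} = \sqrt{12 - 4} = \sqrt{8} = 2 \sqrt{2}$)
$C{\left(14 \right)} \left(-374\right) + B{\left(-8,18 \right)} = 2 \sqrt{2} \left(-374\right) - 16 = - 748 \sqrt{2} - 16 = -16 - 748 \sqrt{2}$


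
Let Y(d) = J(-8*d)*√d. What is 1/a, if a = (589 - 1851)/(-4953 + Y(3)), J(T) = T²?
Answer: 4953/1262 - 288*√3/631 ≈ 3.1342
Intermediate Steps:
Y(d) = 64*d^(5/2) (Y(d) = (-8*d)²*√d = (64*d²)*√d = 64*d^(5/2))
a = -1262/(-4953 + 576*√3) (a = (589 - 1851)/(-4953 + 64*3^(5/2)) = -1262/(-4953 + 64*(9*√3)) = -1262/(-4953 + 576*√3) ≈ 0.31906)
1/a = 1/(2083562/7845627 + 80768*√3/2615209)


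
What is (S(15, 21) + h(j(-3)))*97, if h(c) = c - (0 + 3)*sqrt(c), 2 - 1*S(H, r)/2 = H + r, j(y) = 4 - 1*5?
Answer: -6693 - 291*I ≈ -6693.0 - 291.0*I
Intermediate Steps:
j(y) = -1 (j(y) = 4 - 5 = -1)
S(H, r) = 4 - 2*H - 2*r (S(H, r) = 4 - 2*(H + r) = 4 + (-2*H - 2*r) = 4 - 2*H - 2*r)
h(c) = c - 3*sqrt(c)
(S(15, 21) + h(j(-3)))*97 = ((4 - 2*15 - 2*21) + (-1 - 3*I))*97 = ((4 - 30 - 42) + (-1 - 3*I))*97 = (-68 + (-1 - 3*I))*97 = (-69 - 3*I)*97 = -6693 - 291*I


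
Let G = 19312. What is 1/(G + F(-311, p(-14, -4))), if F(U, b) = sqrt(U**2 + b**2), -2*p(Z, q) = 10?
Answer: 9656/186428299 - 61*sqrt(26)/372856598 ≈ 5.0961e-5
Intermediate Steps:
p(Z, q) = -5 (p(Z, q) = -1/2*10 = -5)
1/(G + F(-311, p(-14, -4))) = 1/(19312 + sqrt((-311)**2 + (-5)**2)) = 1/(19312 + sqrt(96721 + 25)) = 1/(19312 + sqrt(96746)) = 1/(19312 + 61*sqrt(26))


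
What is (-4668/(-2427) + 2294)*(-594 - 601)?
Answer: -2219595390/809 ≈ -2.7436e+6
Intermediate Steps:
(-4668/(-2427) + 2294)*(-594 - 601) = (-4668*(-1/2427) + 2294)*(-1195) = (1556/809 + 2294)*(-1195) = (1857402/809)*(-1195) = -2219595390/809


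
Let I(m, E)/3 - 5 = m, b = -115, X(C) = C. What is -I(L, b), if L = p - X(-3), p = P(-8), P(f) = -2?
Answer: -18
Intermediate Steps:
p = -2
L = 1 (L = -2 - 1*(-3) = -2 + 3 = 1)
I(m, E) = 15 + 3*m
-I(L, b) = -(15 + 3*1) = -(15 + 3) = -1*18 = -18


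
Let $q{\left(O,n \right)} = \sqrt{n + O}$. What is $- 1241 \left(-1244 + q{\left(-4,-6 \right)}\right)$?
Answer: $1543804 - 1241 i \sqrt{10} \approx 1.5438 \cdot 10^{6} - 3924.4 i$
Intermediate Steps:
$q{\left(O,n \right)} = \sqrt{O + n}$
$- 1241 \left(-1244 + q{\left(-4,-6 \right)}\right) = - 1241 \left(-1244 + \sqrt{-4 - 6}\right) = - 1241 \left(-1244 + \sqrt{-10}\right) = - 1241 \left(-1244 + i \sqrt{10}\right) = 1543804 - 1241 i \sqrt{10}$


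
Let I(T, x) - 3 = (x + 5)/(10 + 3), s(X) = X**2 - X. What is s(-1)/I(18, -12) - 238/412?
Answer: 387/1648 ≈ 0.23483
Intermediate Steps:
I(T, x) = 44/13 + x/13 (I(T, x) = 3 + (x + 5)/(10 + 3) = 3 + (5 + x)/13 = 3 + (5 + x)*(1/13) = 3 + (5/13 + x/13) = 44/13 + x/13)
s(-1)/I(18, -12) - 238/412 = (-(-1 - 1))/(44/13 + (1/13)*(-12)) - 238/412 = (-1*(-2))/(44/13 - 12/13) - 238*1/412 = 2/(32/13) - 119/206 = 2*(13/32) - 119/206 = 13/16 - 119/206 = 387/1648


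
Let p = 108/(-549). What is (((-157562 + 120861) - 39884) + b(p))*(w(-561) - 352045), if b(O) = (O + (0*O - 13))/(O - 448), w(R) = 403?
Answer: 73627965719199/2734 ≈ 2.6930e+10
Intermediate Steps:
p = -12/61 (p = 108*(-1/549) = -12/61 ≈ -0.19672)
b(O) = (-13 + O)/(-448 + O) (b(O) = (O + (0 - 13))/(-448 + O) = (O - 13)/(-448 + O) = (-13 + O)/(-448 + O))
(((-157562 + 120861) - 39884) + b(p))*(w(-561) - 352045) = (((-157562 + 120861) - 39884) + (-13 - 12/61)/(-448 - 12/61))*(403 - 352045) = ((-36701 - 39884) - 805/61/(-27340/61))*(-351642) = (-76585 - 61/27340*(-805/61))*(-351642) = (-76585 + 161/5468)*(-351642) = -418766619/5468*(-351642) = 73627965719199/2734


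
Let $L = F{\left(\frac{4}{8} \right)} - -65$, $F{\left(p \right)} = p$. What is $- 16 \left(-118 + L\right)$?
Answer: $840$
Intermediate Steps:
$L = \frac{131}{2}$ ($L = \frac{4}{8} - -65 = 4 \cdot \frac{1}{8} + 65 = \frac{1}{2} + 65 = \frac{131}{2} \approx 65.5$)
$- 16 \left(-118 + L\right) = - 16 \left(-118 + \frac{131}{2}\right) = \left(-16\right) \left(- \frac{105}{2}\right) = 840$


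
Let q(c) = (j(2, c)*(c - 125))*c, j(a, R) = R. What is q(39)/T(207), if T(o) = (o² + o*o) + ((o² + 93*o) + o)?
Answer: -1118/1265 ≈ -0.88379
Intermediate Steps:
T(o) = 3*o² + 94*o (T(o) = (o² + o²) + (o² + 94*o) = 2*o² + (o² + 94*o) = 3*o² + 94*o)
q(c) = c²*(-125 + c) (q(c) = (c*(c - 125))*c = (c*(-125 + c))*c = c²*(-125 + c))
q(39)/T(207) = (39²*(-125 + 39))/((207*(94 + 3*207))) = (1521*(-86))/((207*(94 + 621))) = -130806/(207*715) = -130806/148005 = -130806*1/148005 = -1118/1265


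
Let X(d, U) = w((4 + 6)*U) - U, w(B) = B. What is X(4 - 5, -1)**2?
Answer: 81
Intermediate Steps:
X(d, U) = 9*U (X(d, U) = (4 + 6)*U - U = 10*U - U = 9*U)
X(4 - 5, -1)**2 = (9*(-1))**2 = (-9)**2 = 81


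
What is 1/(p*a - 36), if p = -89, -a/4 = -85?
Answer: -1/30296 ≈ -3.3008e-5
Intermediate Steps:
a = 340 (a = -4*(-85) = 340)
1/(p*a - 36) = 1/(-89*340 - 36) = 1/(-30260 - 36) = 1/(-30296) = -1/30296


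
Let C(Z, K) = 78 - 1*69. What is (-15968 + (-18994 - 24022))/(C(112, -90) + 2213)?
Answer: -292/11 ≈ -26.545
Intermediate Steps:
C(Z, K) = 9 (C(Z, K) = 78 - 69 = 9)
(-15968 + (-18994 - 24022))/(C(112, -90) + 2213) = (-15968 + (-18994 - 24022))/(9 + 2213) = (-15968 - 43016)/2222 = -58984*1/2222 = -292/11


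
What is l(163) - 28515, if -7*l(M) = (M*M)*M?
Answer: -4530352/7 ≈ -6.4719e+5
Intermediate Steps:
l(M) = -M³/7 (l(M) = -M*M*M/7 = -M²*M/7 = -M³/7)
l(163) - 28515 = -⅐*163³ - 28515 = -⅐*4330747 - 28515 = -4330747/7 - 28515 = -4530352/7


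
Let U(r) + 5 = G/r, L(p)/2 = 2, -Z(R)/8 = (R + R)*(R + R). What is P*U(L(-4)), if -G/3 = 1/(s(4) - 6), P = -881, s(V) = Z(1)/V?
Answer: 244037/56 ≈ 4357.8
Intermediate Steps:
Z(R) = -32*R² (Z(R) = -8*(R + R)*(R + R) = -8*2*R*2*R = -32*R²)
L(p) = 4 (L(p) = 2*2 = 4)
s(V) = -32/V (s(V) = (-32*1²)/V = (-32*1)/V = -32/V)
G = 3/14 (G = -3/(-32/4 - 6) = -3/(-32*¼ - 6) = -3/(-8 - 6) = -3/(-14) = -3*(-1/14) = 3/14 ≈ 0.21429)
U(r) = -5 + 3/(14*r)
P*U(L(-4)) = -881*(-5 + (3/14)/4) = -881*(-5 + (3/14)*(¼)) = -881*(-5 + 3/56) = -881*(-277/56) = 244037/56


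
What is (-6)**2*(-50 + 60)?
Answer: 360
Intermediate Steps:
(-6)**2*(-50 + 60) = 36*10 = 360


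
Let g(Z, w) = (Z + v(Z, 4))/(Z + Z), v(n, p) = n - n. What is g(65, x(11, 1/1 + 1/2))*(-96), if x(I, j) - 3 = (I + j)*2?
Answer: -48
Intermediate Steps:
v(n, p) = 0
x(I, j) = 3 + 2*I + 2*j (x(I, j) = 3 + (I + j)*2 = 3 + (2*I + 2*j) = 3 + 2*I + 2*j)
g(Z, w) = ½ (g(Z, w) = (Z + 0)/(Z + Z) = Z/((2*Z)) = Z*(1/(2*Z)) = ½)
g(65, x(11, 1/1 + 1/2))*(-96) = (½)*(-96) = -48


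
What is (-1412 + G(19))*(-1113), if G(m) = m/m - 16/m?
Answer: 29856225/19 ≈ 1.5714e+6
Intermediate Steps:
G(m) = 1 - 16/m
(-1412 + G(19))*(-1113) = (-1412 + (-16 + 19)/19)*(-1113) = (-1412 + (1/19)*3)*(-1113) = (-1412 + 3/19)*(-1113) = -26825/19*(-1113) = 29856225/19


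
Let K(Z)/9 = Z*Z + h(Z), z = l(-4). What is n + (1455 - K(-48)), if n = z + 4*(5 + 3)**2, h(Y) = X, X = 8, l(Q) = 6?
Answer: -19091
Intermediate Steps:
z = 6
h(Y) = 8
K(Z) = 72 + 9*Z**2 (K(Z) = 9*(Z*Z + 8) = 9*(Z**2 + 8) = 9*(8 + Z**2) = 72 + 9*Z**2)
n = 262 (n = 6 + 4*(5 + 3)**2 = 6 + 4*8**2 = 6 + 4*64 = 6 + 256 = 262)
n + (1455 - K(-48)) = 262 + (1455 - (72 + 9*(-48)**2)) = 262 + (1455 - (72 + 9*2304)) = 262 + (1455 - (72 + 20736)) = 262 + (1455 - 1*20808) = 262 + (1455 - 20808) = 262 - 19353 = -19091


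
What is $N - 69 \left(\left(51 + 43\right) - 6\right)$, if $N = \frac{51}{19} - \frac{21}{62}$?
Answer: $- \frac{7150053}{1178} \approx -6069.7$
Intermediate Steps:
$N = \frac{2763}{1178}$ ($N = 51 \cdot \frac{1}{19} - \frac{21}{62} = \frac{51}{19} - \frac{21}{62} = \frac{2763}{1178} \approx 2.3455$)
$N - 69 \left(\left(51 + 43\right) - 6\right) = \frac{2763}{1178} - 69 \left(\left(51 + 43\right) - 6\right) = \frac{2763}{1178} - 69 \left(94 - 6\right) = \frac{2763}{1178} - 6072 = - \frac{7150053}{1178}$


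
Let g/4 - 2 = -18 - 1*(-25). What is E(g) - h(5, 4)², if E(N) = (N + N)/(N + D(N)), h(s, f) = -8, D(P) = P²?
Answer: -2366/37 ≈ -63.946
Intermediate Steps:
g = 36 (g = 8 + 4*(-18 - 1*(-25)) = 8 + 4*(-18 + 25) = 8 + 4*7 = 8 + 28 = 36)
E(N) = 2*N/(N + N²) (E(N) = (N + N)/(N + N²) = (2*N)/(N + N²) = 2*N/(N + N²))
E(g) - h(5, 4)² = 2/(1 + 36) - 1*(-8)² = 2/37 - 1*64 = 2*(1/37) - 64 = 2/37 - 64 = -2366/37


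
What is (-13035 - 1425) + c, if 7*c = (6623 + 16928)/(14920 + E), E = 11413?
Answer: -2665402709/184331 ≈ -14460.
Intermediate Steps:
c = 23551/184331 (c = ((6623 + 16928)/(14920 + 11413))/7 = (23551/26333)/7 = (23551*(1/26333))/7 = (⅐)*(23551/26333) = 23551/184331 ≈ 0.12776)
(-13035 - 1425) + c = (-13035 - 1425) + 23551/184331 = -14460 + 23551/184331 = -2665402709/184331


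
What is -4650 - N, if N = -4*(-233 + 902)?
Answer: -1974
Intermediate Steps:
N = -2676 (N = -4*669 = -2676)
-4650 - N = -4650 - 1*(-2676) = -4650 + 2676 = -1974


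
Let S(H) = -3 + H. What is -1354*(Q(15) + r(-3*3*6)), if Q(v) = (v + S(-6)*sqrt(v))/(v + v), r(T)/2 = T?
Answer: 145555 + 2031*sqrt(15)/5 ≈ 1.4713e+5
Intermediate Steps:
r(T) = 2*T
Q(v) = (v - 9*sqrt(v))/(2*v) (Q(v) = (v + (-3 - 6)*sqrt(v))/(v + v) = (v - 9*sqrt(v))/((2*v)) = (v - 9*sqrt(v))*(1/(2*v)) = (v - 9*sqrt(v))/(2*v))
-1354*(Q(15) + r(-3*3*6)) = -1354*((1/2 - 3*sqrt(15)/10) + 2*(-3*3*6)) = -1354*((1/2 - 3*sqrt(15)/10) + 2*(-9*6)) = -1354*((1/2 - 3*sqrt(15)/10) + 2*(-54)) = -1354*((1/2 - 3*sqrt(15)/10) - 108) = -1354*(-215/2 - 3*sqrt(15)/10) = 145555 + 2031*sqrt(15)/5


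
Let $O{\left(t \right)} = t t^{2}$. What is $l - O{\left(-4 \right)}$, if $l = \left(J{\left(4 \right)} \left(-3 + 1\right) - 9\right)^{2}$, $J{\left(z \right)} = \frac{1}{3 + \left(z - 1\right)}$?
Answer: $\frac{1360}{9} \approx 151.11$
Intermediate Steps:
$J{\left(z \right)} = \frac{1}{2 + z}$ ($J{\left(z \right)} = \frac{1}{3 + \left(-1 + z\right)} = \frac{1}{2 + z}$)
$O{\left(t \right)} = t^{3}$
$l = \frac{784}{9}$ ($l = \left(\frac{-3 + 1}{2 + 4} - 9\right)^{2} = \left(\frac{1}{6} \left(-2\right) - 9\right)^{2} = \left(- \frac{1}{3} - 9\right)^{2} = \left(- \frac{28}{3}\right)^{2} = \frac{784}{9} \approx 87.111$)
$l - O{\left(-4 \right)} = \frac{784}{9} - \left(-4\right)^{3} = \frac{784}{9} - -64 = \frac{784}{9} + 64 = \frac{1360}{9}$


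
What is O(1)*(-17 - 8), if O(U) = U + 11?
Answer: -300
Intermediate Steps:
O(U) = 11 + U
O(1)*(-17 - 8) = (11 + 1)*(-17 - 8) = 12*(-25) = -300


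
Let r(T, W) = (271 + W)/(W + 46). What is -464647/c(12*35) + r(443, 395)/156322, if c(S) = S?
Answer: -254220916949/229793340 ≈ -1106.3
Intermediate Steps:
r(T, W) = (271 + W)/(46 + W)
-464647/c(12*35) + r(443, 395)/156322 = -464647/(12*35) + ((271 + 395)/(46 + 395))/156322 = -464647/420 + (666/441)*(1/156322) = -464647*1/420 + ((1/441)*666)*(1/156322) = -464647/420 + (74/49)*(1/156322) = -464647/420 + 37/3829889 = -254220916949/229793340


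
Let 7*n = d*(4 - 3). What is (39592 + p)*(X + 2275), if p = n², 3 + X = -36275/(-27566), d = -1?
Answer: 121573044376043/1350734 ≈ 9.0005e+7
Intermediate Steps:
n = -⅐ (n = (-(4 - 3))/7 = (-1*1)/7 = (⅐)*(-1) = -⅐ ≈ -0.14286)
X = -46423/27566 (X = -3 - 36275/(-27566) = -3 - 36275*(-1/27566) = -3 + 36275/27566 = -46423/27566 ≈ -1.6841)
p = 1/49 (p = (-⅐)² = 1/49 ≈ 0.020408)
(39592 + p)*(X + 2275) = (39592 + 1/49)*(-46423/27566 + 2275) = (1940009/49)*(62666227/27566) = 121573044376043/1350734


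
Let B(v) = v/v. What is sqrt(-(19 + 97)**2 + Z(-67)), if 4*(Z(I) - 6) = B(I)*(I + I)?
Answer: I*sqrt(53934)/2 ≈ 116.12*I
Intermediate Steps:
B(v) = 1
Z(I) = 6 + I/2 (Z(I) = 6 + (1*(I + I))/4 = 6 + (1*(2*I))/4 = 6 + (2*I)/4 = 6 + I/2)
sqrt(-(19 + 97)**2 + Z(-67)) = sqrt(-(19 + 97)**2 + (6 + (1/2)*(-67))) = sqrt(-1*116**2 + (6 - 67/2)) = sqrt(-1*13456 - 55/2) = sqrt(-13456 - 55/2) = sqrt(-26967/2) = I*sqrt(53934)/2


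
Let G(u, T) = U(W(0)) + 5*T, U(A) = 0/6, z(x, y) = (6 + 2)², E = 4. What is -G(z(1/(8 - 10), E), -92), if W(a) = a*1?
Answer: 460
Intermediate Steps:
z(x, y) = 64 (z(x, y) = 8² = 64)
W(a) = a
U(A) = 0 (U(A) = 0*(⅙) = 0)
G(u, T) = 5*T (G(u, T) = 0 + 5*T = 5*T)
-G(z(1/(8 - 10), E), -92) = -5*(-92) = -1*(-460) = 460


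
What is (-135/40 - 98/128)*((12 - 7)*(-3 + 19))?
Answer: -1325/4 ≈ -331.25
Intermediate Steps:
(-135/40 - 98/128)*((12 - 7)*(-3 + 19)) = (-135*1/40 - 98*1/128)*(5*16) = (-27/8 - 49/64)*80 = -265/64*80 = -1325/4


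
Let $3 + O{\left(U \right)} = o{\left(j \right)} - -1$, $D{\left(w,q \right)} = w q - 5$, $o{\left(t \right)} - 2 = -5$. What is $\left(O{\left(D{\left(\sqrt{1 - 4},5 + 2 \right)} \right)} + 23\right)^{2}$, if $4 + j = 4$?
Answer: $324$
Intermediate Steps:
$j = 0$ ($j = -4 + 4 = 0$)
$o{\left(t \right)} = -3$ ($o{\left(t \right)} = 2 - 5 = -3$)
$D{\left(w,q \right)} = -5 + q w$ ($D{\left(w,q \right)} = q w - 5 = -5 + q w$)
$O{\left(U \right)} = -5$ ($O{\left(U \right)} = -3 - 2 = -5$)
$\left(O{\left(D{\left(\sqrt{1 - 4},5 + 2 \right)} \right)} + 23\right)^{2} = \left(-5 + 23\right)^{2} = 18^{2} = 324$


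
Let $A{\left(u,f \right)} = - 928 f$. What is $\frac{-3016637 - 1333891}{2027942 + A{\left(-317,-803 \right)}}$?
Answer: $- \frac{2175264}{1386563} \approx -1.5688$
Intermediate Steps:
$\frac{-3016637 - 1333891}{2027942 + A{\left(-317,-803 \right)}} = \frac{-3016637 - 1333891}{2027942 - -745184} = - \frac{4350528}{2027942 + 745184} = - \frac{4350528}{2773126} = \left(-4350528\right) \frac{1}{2773126} = - \frac{2175264}{1386563}$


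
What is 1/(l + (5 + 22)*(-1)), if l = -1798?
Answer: -1/1825 ≈ -0.00054795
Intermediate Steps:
1/(l + (5 + 22)*(-1)) = 1/(-1798 + (5 + 22)*(-1)) = 1/(-1798 + 27*(-1)) = 1/(-1798 - 27) = 1/(-1825) = -1/1825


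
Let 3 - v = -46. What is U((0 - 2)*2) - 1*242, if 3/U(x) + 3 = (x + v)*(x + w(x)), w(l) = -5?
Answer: -32913/136 ≈ -242.01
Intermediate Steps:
v = 49 (v = 3 - 1*(-46) = 3 + 46 = 49)
U(x) = 3/(-3 + (-5 + x)*(49 + x)) (U(x) = 3/(-3 + (x + 49)*(x - 5)) = 3/(-3 + (49 + x)*(-5 + x)) = 3/(-3 + (-5 + x)*(49 + x)))
U((0 - 2)*2) - 1*242 = 3/(-248 + ((0 - 2)*2)**2 + 44*((0 - 2)*2)) - 1*242 = 3/(-248 + (-2*2)**2 + 44*(-2*2)) - 242 = 3/(-248 + (-4)**2 + 44*(-4)) - 242 = 3/(-248 + 16 - 176) - 242 = 3/(-408) - 242 = 3*(-1/408) - 242 = -1/136 - 242 = -32913/136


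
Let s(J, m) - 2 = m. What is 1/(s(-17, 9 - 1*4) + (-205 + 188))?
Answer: -⅒ ≈ -0.10000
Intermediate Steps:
s(J, m) = 2 + m
1/(s(-17, 9 - 1*4) + (-205 + 188)) = 1/((2 + (9 - 1*4)) + (-205 + 188)) = 1/((2 + (9 - 4)) - 17) = 1/((2 + 5) - 17) = 1/(7 - 17) = 1/(-10) = -⅒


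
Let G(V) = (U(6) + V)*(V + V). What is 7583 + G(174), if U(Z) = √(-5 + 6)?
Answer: 68483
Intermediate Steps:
U(Z) = 1 (U(Z) = √1 = 1)
G(V) = 2*V*(1 + V) (G(V) = (1 + V)*(V + V) = (1 + V)*(2*V) = 2*V*(1 + V))
7583 + G(174) = 7583 + 2*174*(1 + 174) = 7583 + 2*174*175 = 7583 + 60900 = 68483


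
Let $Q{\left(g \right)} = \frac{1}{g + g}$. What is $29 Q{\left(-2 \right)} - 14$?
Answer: $- \frac{85}{4} \approx -21.25$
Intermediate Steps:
$Q{\left(g \right)} = \frac{1}{2 g}$
$29 Q{\left(-2 \right)} - 14 = 29 \frac{1}{2 \left(-2\right)} - 14 = 29 \cdot \frac{1}{2} \left(- \frac{1}{2}\right) - 14 = 29 \left(- \frac{1}{4}\right) - 14 = - \frac{29}{4} - 14 = - \frac{85}{4}$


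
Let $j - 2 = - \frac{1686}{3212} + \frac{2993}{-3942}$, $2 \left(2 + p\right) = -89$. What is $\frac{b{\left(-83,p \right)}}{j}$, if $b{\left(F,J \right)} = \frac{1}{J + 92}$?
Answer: $\frac{21681}{706160} \approx 0.030703$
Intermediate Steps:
$p = - \frac{93}{2}$ ($p = -2 + \frac{1}{2} \left(-89\right) = -2 - \frac{89}{2} = - \frac{93}{2} \approx -46.5$)
$j = \frac{15520}{21681}$ ($j = 2 + \left(- \frac{1686}{3212} + \frac{2993}{-3942}\right) = 2 + \left(\left(-1686\right) \frac{1}{3212} + 2993 \left(- \frac{1}{3942}\right)\right) = 2 - \frac{27842}{21681} = \frac{15520}{21681} \approx 0.71583$)
$b{\left(F,J \right)} = \frac{1}{92 + J}$
$\frac{b{\left(-83,p \right)}}{j} = \frac{1}{\left(92 - \frac{93}{2}\right) \frac{15520}{21681}} = \frac{1}{\frac{91}{2}} \cdot \frac{21681}{15520} = \frac{2}{91} \cdot \frac{21681}{15520} = \frac{21681}{706160}$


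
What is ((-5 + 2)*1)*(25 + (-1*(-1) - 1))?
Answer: -75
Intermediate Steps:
((-5 + 2)*1)*(25 + (-1*(-1) - 1)) = (-3*1)*(25 + (1 - 1)) = -3*(25 + 0) = -3*25 = -75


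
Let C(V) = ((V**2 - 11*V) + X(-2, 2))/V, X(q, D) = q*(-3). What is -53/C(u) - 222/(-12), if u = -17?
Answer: 4909/241 ≈ 20.369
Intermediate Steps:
X(q, D) = -3*q
C(V) = (6 + V**2 - 11*V)/V (C(V) = ((V**2 - 11*V) - 3*(-2))/V = ((V**2 - 11*V) + 6)/V = (6 + V**2 - 11*V)/V)
-53/C(u) - 222/(-12) = -53/(-11 - 17 + 6/(-17)) - 222/(-12) = -53/(-11 - 17 + 6*(-1/17)) - 222*(-1/12) = -53/(-11 - 17 - 6/17) + 37/2 = -53/(-482/17) + 37/2 = -53*(-17/482) + 37/2 = 901/482 + 37/2 = 4909/241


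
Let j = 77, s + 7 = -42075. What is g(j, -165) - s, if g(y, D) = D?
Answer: 41917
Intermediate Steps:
s = -42082 (s = -7 - 42075 = -42082)
g(j, -165) - s = -165 - 1*(-42082) = -165 + 42082 = 41917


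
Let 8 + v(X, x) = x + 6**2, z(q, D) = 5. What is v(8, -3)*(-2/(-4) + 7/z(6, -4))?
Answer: 95/2 ≈ 47.500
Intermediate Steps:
v(X, x) = 28 + x (v(X, x) = -8 + (x + 6**2) = -8 + (x + 36) = -8 + (36 + x) = 28 + x)
v(8, -3)*(-2/(-4) + 7/z(6, -4)) = (28 - 3)*(-2/(-4) + 7/5) = 25*(-2*(-1/4) + 7*(1/5)) = 25*(1/2 + 7/5) = 25*(19/10) = 95/2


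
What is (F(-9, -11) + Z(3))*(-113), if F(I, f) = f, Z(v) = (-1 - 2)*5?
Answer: 2938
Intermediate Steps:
Z(v) = -15 (Z(v) = -3*5 = -15)
(F(-9, -11) + Z(3))*(-113) = (-11 - 15)*(-113) = -26*(-113) = 2938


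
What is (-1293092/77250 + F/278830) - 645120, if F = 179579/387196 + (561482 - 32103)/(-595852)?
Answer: -20037292702962958395030107/31058985622592034750 ≈ -6.4514e+5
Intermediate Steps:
F = -6123182811/14419469437 (F = 179579*(1/387196) + 529379*(-1/595852) = 179579/387196 - 529379/595852 = -6123182811/14419469437 ≈ -0.42465)
(-1293092/77250 + F/278830) - 645120 = (-1293092/77250 - 6123182811/14419469437/278830) - 645120 = (-1293092*1/77250 - 6123182811/14419469437*1/278830) - 645120 = (-646546/38625 - 6123182811/4020580663118710) - 645120 = -519898116384937110107/31058985622592034750 - 645120 = -20037292702962958395030107/31058985622592034750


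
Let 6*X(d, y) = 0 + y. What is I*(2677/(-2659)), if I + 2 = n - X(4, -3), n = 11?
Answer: -50863/5318 ≈ -9.5643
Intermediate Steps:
X(d, y) = y/6 (X(d, y) = (0 + y)/6 = y/6)
I = 19/2 (I = -2 + (11 - (-3)/6) = -2 + (11 - 1*(-1/2)) = -2 + (11 + 1/2) = -2 + 23/2 = 19/2 ≈ 9.5000)
I*(2677/(-2659)) = 19*(2677/(-2659))/2 = 19*(2677*(-1/2659))/2 = (19/2)*(-2677/2659) = -50863/5318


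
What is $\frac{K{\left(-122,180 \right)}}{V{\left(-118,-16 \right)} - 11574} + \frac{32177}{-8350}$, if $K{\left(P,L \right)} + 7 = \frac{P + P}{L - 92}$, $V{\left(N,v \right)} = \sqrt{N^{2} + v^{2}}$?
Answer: $- \frac{23699219338781}{6151345868800} + \frac{215 \sqrt{3545}}{1473376256} \approx -3.8527$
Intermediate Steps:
$K{\left(P,L \right)} = -7 + \frac{2 P}{-92 + L}$ ($K{\left(P,L \right)} = -7 + \frac{P + P}{L - 92} = -7 + \frac{2 P}{-92 + L}$)
$\frac{K{\left(-122,180 \right)}}{V{\left(-118,-16 \right)} - 11574} + \frac{32177}{-8350} = \frac{\frac{1}{-92 + 180} \left(644 - 1260 + 2 \left(-122\right)\right)}{\sqrt{\left(-118\right)^{2} + \left(-16\right)^{2}} - 11574} + \frac{32177}{-8350} = \frac{\frac{1}{88} \left(644 - 1260 - 244\right)}{\sqrt{13924 + 256} - 11574} + 32177 \left(- \frac{1}{8350}\right) = \frac{\frac{1}{88} \left(-860\right)}{\sqrt{14180} - 11574} - \frac{32177}{8350} = - \frac{215}{22 \left(2 \sqrt{3545} - 11574\right)} - \frac{32177}{8350} = - \frac{215}{22 \left(-11574 + 2 \sqrt{3545}\right)} - \frac{32177}{8350} = - \frac{32177}{8350} - \frac{215}{22 \left(-11574 + 2 \sqrt{3545}\right)}$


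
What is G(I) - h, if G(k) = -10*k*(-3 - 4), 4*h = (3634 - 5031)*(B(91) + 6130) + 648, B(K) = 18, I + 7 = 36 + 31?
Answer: 2151227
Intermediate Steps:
I = 60 (I = -7 + (36 + 31) = -7 + 67 = 60)
h = -2147027 (h = ((3634 - 5031)*(18 + 6130) + 648)/4 = (-1397*6148 + 648)/4 = (-8588756 + 648)/4 = (¼)*(-8588108) = -2147027)
G(k) = 70*k (G(k) = -10*k*(-7) = -(-70)*k = 70*k)
G(I) - h = 70*60 - 1*(-2147027) = 4200 + 2147027 = 2151227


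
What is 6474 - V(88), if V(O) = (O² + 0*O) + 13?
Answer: -1283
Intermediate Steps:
V(O) = 13 + O² (V(O) = (O² + 0) + 13 = O² + 13 = 13 + O²)
6474 - V(88) = 6474 - (13 + 88²) = 6474 - (13 + 7744) = 6474 - 1*7757 = 6474 - 7757 = -1283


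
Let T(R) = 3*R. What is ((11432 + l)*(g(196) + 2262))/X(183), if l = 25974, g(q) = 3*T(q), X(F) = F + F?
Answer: 411466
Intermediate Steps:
X(F) = 2*F
g(q) = 9*q (g(q) = 3*(3*q) = 9*q)
((11432 + l)*(g(196) + 2262))/X(183) = ((11432 + 25974)*(9*196 + 2262))/((2*183)) = (37406*(1764 + 2262))/366 = (37406*4026)*(1/366) = 150596556*(1/366) = 411466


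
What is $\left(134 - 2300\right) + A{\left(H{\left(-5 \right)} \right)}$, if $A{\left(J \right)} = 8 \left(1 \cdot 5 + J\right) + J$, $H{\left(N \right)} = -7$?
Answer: $-2189$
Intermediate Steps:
$A{\left(J \right)} = 40 + 9 J$ ($A{\left(J \right)} = 8 \left(5 + J\right) + J = \left(40 + 8 J\right) + J = 40 + 9 J$)
$\left(134 - 2300\right) + A{\left(H{\left(-5 \right)} \right)} = \left(134 - 2300\right) + \left(40 + 9 \left(-7\right)\right) = \left(134 - 2300\right) + \left(40 - 63\right) = -2166 - 23 = -2189$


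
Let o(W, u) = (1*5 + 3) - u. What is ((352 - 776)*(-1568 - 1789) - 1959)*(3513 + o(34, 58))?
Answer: 4922339367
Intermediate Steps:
o(W, u) = 8 - u (o(W, u) = (5 + 3) - u = 8 - u)
((352 - 776)*(-1568 - 1789) - 1959)*(3513 + o(34, 58)) = ((352 - 776)*(-1568 - 1789) - 1959)*(3513 + (8 - 1*58)) = (-424*(-3357) - 1959)*(3513 + (8 - 58)) = (1423368 - 1959)*(3513 - 50) = 1421409*3463 = 4922339367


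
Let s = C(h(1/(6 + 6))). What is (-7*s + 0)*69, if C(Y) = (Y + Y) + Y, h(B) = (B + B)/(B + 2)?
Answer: -2898/25 ≈ -115.92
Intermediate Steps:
h(B) = 2*B/(2 + B) (h(B) = (2*B)/(2 + B) = 2*B/(2 + B))
C(Y) = 3*Y (C(Y) = 2*Y + Y = 3*Y)
s = 6/25 (s = 3*(2/((6 + 6)*(2 + 1/(6 + 6)))) = 3*(2/(12*(2 + 1/12))) = 3*(2*(1/12)/(2 + 1/12)) = 3*(2*(1/12)/(25/12)) = 3*(2*(1/12)*(12/25)) = 3*(2/25) = 6/25 ≈ 0.24000)
(-7*s + 0)*69 = (-7*6/25 + 0)*69 = (-42/25 + 0)*69 = -42/25*69 = -2898/25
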